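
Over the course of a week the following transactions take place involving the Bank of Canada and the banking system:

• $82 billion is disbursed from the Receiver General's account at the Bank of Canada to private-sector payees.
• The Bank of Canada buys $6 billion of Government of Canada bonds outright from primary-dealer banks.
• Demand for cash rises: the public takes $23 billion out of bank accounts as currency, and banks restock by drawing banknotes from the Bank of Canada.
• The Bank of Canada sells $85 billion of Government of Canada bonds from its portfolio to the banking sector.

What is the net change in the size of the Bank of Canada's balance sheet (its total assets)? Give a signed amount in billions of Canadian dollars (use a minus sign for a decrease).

-$79 billion

Bank of Canada balance sheet:
  Assets:      Securities −$79B
  Liabilities: Bank reserves −$20B, Currency in circulation +$23B, Government deposits −$82B
Change in total Bank of Canada assets = -$79 billion.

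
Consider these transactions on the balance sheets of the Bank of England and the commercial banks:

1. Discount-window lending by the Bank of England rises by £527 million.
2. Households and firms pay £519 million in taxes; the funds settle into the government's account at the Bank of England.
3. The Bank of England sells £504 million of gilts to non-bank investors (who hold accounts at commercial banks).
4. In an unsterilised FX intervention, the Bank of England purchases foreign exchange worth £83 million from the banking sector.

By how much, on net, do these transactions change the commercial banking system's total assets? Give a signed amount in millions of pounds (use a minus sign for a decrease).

Bank of England balance sheet:
  Assets:      Securities −£504M, Loans to banks +£527M, Foreign assets +£83M
  Liabilities: Bank reserves −£413M, Government deposits +£519M
Commercial banking system:
  Assets:      Reserves at CB −£413M, Foreign assets −£83M
  Liabilities: Checkable deposits −£1023M, Borrowings from CB +£527M
Change in total bank assets = -£496 million.

-£496 million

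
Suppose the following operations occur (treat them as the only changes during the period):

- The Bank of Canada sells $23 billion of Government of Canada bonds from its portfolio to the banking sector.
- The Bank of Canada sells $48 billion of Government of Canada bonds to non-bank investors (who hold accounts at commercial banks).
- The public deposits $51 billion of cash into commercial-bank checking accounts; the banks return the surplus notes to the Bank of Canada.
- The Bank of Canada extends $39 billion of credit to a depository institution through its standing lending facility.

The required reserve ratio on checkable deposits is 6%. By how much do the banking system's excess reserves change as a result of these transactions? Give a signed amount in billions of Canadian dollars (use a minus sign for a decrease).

OMO sale (to banks) $23 billion: reserves −$23B, deposits 0.
Asset sale (to non-banks) $48 billion: reserves −$48B, deposits −$48B.
Currency deposit $51 billion: reserves +$51B, deposits +$51B.
Discount-window loan $39 billion: reserves +$39B, deposits 0.
Totals: Δreserves = +$19B, Δdeposits = +$3B.
Δrequired reserves = 6% × +$3B = +$0.18B.
Δexcess reserves = Δreserves − Δrequired = +$19B − (+$0.18B) = +$18.82 billion.

+$18.82 billion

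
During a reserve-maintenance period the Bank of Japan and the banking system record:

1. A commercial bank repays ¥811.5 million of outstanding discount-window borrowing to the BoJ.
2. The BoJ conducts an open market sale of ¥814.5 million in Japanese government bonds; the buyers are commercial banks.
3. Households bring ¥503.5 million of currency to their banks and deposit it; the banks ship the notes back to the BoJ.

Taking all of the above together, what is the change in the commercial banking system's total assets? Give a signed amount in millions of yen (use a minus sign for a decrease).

BoJ balance sheet:
  Assets:      Securities −¥814.5M, Loans to banks −¥811.5M
  Liabilities: Bank reserves −¥1122.5M, Currency in circulation −¥503.5M
Commercial banking system:
  Assets:      Reserves at CB −¥1122.5M, Securities +¥814.5M
  Liabilities: Checkable deposits +¥503.5M, Borrowings from CB −¥811.5M
Change in total bank assets = -¥308 million.

-¥308 million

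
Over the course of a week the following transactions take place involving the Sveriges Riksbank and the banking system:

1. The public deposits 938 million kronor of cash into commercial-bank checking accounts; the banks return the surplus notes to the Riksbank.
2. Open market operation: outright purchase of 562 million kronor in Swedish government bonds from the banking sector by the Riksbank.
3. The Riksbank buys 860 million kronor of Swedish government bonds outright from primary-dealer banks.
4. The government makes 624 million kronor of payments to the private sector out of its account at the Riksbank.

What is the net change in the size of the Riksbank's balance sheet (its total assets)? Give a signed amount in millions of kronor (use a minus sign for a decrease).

Currency deposit 938 million kronor: only the composition of liabilities changes → 0.
OMO purchase (from banks) 562 million kronor: a Riksbank asset is acquired → +562M.
OMO purchase (from banks) 860 million kronor: a Riksbank asset is acquired → +860M.
Government spending 624 million kronor: only the composition of liabilities changes → 0.
Net: 0 + 562 + 860 + 0 = +1422 million.

+1422 million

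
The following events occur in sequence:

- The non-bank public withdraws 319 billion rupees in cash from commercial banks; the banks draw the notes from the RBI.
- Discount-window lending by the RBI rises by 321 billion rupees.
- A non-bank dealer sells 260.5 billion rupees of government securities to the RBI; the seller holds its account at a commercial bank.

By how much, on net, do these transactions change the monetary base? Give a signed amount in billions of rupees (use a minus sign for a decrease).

Currency withdrawal 319 billion rupees: just a shift between currency and reserves — both are base money → 0.
Discount-window loan 321 billion rupees: RBI balance sheet expands → +321B.
Asset purchase (from non-banks) 260.5 billion rupees: RBI balance sheet expands → +260.5B.
Net: 0 + 321 + 260.5 = +581.5 billion.

+581.5 billion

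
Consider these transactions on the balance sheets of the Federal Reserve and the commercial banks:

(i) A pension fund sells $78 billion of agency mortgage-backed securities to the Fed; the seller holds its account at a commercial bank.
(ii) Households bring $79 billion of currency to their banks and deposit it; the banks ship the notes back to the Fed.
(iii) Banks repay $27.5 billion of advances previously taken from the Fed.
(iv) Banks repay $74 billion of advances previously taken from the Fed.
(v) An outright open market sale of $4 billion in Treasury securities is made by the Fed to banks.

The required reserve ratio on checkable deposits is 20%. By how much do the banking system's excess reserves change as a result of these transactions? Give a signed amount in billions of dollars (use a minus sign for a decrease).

+$20.1 billion

Asset purchase (from non-banks) $78 billion: reserves +$78B, deposits +$78B.
Currency deposit $79 billion: reserves +$79B, deposits +$79B.
Discount-window repayment $27.5 billion: reserves −$27.5B, deposits 0.
Discount-window repayment $74 billion: reserves −$74B, deposits 0.
OMO sale (to banks) $4 billion: reserves −$4B, deposits 0.
Totals: Δreserves = +$51.5B, Δdeposits = +$157B.
Δrequired reserves = 20% × +$157B = +$31.4B.
Δexcess reserves = Δreserves − Δrequired = +$51.5B − (+$31.4B) = +$20.1 billion.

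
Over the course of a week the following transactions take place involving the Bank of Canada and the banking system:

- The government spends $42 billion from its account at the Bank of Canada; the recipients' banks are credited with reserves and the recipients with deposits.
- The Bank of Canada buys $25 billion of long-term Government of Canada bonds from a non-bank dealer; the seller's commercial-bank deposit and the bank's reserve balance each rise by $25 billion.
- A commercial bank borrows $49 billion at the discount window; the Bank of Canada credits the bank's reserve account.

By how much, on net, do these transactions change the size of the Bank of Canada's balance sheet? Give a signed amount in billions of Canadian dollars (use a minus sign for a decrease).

Government spending $42 billion: only the composition of liabilities changes → 0.
Asset purchase (from non-banks) $25 billion: a Bank of Canada asset is acquired → +$25B.
Discount-window loan $49 billion: a Bank of Canada asset is acquired → +$49B.
Net: 0 + 25 + 49 = +$74 billion.

+$74 billion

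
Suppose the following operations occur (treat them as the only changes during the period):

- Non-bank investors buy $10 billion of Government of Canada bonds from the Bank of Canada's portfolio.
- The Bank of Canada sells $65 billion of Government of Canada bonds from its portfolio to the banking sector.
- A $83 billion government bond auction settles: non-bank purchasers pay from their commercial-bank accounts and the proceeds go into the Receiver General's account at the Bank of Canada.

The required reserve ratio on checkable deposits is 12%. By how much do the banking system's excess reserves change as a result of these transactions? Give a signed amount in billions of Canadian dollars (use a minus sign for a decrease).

Asset sale (to non-banks) $10 billion: reserves −$10B, deposits −$10B.
OMO sale (to banks) $65 billion: reserves −$65B, deposits 0.
Government account inflow $83 billion: reserves −$83B, deposits −$83B.
Totals: Δreserves = −$158B, Δdeposits = −$93B.
Δrequired reserves = 12% × −$93B = −$11.16B.
Δexcess reserves = Δreserves − Δrequired = −$158B − (−$11.16B) = -$146.84 billion.

-$146.84 billion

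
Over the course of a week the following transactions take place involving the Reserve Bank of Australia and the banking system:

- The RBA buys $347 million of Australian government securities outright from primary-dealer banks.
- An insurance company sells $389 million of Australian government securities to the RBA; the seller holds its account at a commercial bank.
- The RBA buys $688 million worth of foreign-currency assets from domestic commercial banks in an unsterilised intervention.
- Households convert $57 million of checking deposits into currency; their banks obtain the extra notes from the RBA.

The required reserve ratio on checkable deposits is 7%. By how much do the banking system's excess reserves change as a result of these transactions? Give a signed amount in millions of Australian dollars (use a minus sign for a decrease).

+$1343.76 million

OMO purchase (from banks) $347 million: reserves +$347M, deposits 0.
Asset purchase (from non-banks) $389 million: reserves +$389M, deposits +$389M.
FX purchase $688 million: reserves +$688M, deposits 0.
Currency withdrawal $57 million: reserves −$57M, deposits −$57M.
Totals: Δreserves = +$1367M, Δdeposits = +$332M.
Δrequired reserves = 7% × +$332M = +$23.24M.
Δexcess reserves = Δreserves − Δrequired = +$1367M − (+$23.24M) = +$1343.76 million.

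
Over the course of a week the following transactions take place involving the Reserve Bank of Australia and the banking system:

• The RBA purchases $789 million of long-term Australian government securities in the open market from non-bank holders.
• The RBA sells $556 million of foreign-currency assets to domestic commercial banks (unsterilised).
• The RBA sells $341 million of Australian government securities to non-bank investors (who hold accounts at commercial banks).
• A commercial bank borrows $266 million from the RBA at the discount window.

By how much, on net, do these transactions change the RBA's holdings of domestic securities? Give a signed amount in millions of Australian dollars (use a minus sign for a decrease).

Asset purchase (from non-banks) $789 million: securities added to the RBA's portfolio → +$789M.
FX sale $556 million: the RBA's securities portfolio is untouched → 0.
Asset sale (to non-banks) $341 million: securities removed from the RBA's portfolio → −$341M.
Discount-window loan $266 million: the RBA's securities portfolio is untouched → 0.
Net: 789 + 0 − 341 + 0 = +$448 million.

+$448 million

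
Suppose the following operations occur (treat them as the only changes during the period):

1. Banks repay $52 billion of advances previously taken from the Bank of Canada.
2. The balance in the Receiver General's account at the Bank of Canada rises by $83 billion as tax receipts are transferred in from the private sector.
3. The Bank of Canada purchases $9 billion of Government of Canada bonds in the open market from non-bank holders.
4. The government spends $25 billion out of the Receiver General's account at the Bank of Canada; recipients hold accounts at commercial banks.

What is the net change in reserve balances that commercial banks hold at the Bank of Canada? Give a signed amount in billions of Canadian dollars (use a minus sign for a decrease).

-$101 billion

Discount-window repayment $52 billion: repayment is debited from reserves → −$52B.
Government account inflow $83 billion: funds move from bank reserves into the government account → −$83B.
Asset purchase (from non-banks) $9 billion: the Bank of Canada pays by crediting reserve accounts → +$9B.
Government spending $25 billion: government payments flow into bank reserve accounts → +$25B.
Net: −52 − 83 + 9 + 25 = -$101 billion.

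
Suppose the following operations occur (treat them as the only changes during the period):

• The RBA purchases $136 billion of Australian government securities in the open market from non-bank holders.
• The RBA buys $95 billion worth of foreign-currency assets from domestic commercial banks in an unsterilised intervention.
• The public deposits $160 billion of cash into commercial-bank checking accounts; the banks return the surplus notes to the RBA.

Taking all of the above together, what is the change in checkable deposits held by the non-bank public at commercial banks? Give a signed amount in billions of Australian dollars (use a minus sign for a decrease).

Asset purchase (from non-banks) $136 billion: non-bank counterparties' bank balances rise → +$136B.
FX purchase $95 billion: the counterparty is a bank, so public deposits are unchanged → 0.
Currency deposit $160 billion: non-bank counterparties' bank balances rise → +$160B.
Net: 136 + 0 + 160 = +$296 billion.

+$296 billion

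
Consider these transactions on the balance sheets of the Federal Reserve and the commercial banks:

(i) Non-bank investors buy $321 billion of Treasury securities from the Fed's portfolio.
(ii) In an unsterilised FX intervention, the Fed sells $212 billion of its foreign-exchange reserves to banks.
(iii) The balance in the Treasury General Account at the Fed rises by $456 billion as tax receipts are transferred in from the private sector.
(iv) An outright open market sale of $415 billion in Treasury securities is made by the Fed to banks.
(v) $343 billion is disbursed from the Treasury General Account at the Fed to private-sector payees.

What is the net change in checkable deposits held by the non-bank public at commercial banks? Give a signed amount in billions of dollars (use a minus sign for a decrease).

-$434 billion

Asset sale (to non-banks) $321 billion: non-bank counterparties' bank balances fall → −$321B.
FX sale $212 billion: the counterparty is a bank, so public deposits are unchanged → 0.
Government account inflow $456 billion: non-bank counterparties' bank balances fall → −$456B.
OMO sale (to banks) $415 billion: the counterparty is a bank, so public deposits are unchanged → 0.
Government spending $343 billion: non-bank counterparties' bank balances rise → +$343B.
Net: −321 + 0 − 456 + 0 + 343 = -$434 billion.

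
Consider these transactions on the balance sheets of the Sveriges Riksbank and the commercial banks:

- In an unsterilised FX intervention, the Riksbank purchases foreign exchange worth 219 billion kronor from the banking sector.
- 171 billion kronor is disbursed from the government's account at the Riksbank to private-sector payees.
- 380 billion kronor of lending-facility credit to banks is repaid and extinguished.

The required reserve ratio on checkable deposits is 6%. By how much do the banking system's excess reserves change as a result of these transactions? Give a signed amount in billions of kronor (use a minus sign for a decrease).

-0.26 billion

FX purchase 219 billion kronor: reserves +219B, deposits 0.
Government spending 171 billion kronor: reserves +171B, deposits +171B.
Discount-window repayment 380 billion kronor: reserves −380B, deposits 0.
Totals: Δreserves = +10B, Δdeposits = +171B.
Δrequired reserves = 6% × +171B = +10.26B.
Δexcess reserves = Δreserves − Δrequired = +10B − (+10.26B) = -0.26 billion.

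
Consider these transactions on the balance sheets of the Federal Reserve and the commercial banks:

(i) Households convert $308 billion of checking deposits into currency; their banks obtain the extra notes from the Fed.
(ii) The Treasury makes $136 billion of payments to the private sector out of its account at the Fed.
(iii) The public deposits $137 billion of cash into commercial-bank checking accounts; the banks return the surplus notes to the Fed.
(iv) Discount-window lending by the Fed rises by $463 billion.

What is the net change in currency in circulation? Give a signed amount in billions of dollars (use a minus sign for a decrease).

Fed balance sheet:
  Assets:      Loans to banks +$463B
  Liabilities: Bank reserves +$428B, Currency in circulation +$171B, Government deposits −$136B
So the change in currency in circulation is +$171 billion.

+$171 billion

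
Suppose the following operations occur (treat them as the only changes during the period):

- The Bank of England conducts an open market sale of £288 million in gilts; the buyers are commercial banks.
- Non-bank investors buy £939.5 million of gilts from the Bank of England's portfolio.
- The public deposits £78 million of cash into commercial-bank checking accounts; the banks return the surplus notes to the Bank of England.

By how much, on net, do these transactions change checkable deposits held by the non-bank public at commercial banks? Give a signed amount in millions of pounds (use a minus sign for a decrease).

Bank of England balance sheet:
  Assets:      Securities −£1227.5M
  Liabilities: Bank reserves −£1149.5M, Currency in circulation −£78M
Commercial banking system:
  Assets:      Reserves at CB −£1149.5M, Securities +£288M
  Liabilities: Checkable deposits −£861.5M
So the change in checkable deposits held by the non-bank public at commercial banks is -£861.5 million.

-£861.5 million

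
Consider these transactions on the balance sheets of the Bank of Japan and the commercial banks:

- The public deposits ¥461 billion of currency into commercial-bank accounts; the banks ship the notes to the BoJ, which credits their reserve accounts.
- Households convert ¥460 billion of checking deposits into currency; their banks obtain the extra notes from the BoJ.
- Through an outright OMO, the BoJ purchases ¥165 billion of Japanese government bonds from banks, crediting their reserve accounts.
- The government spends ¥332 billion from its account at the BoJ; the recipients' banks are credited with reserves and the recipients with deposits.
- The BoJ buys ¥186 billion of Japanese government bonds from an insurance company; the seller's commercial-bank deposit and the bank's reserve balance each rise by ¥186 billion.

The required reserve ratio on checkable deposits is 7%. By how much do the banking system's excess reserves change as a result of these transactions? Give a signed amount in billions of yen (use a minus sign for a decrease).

+¥647.67 billion

Currency deposit ¥461 billion: reserves +¥461B, deposits +¥461B.
Currency withdrawal ¥460 billion: reserves −¥460B, deposits −¥460B.
OMO purchase (from banks) ¥165 billion: reserves +¥165B, deposits 0.
Government spending ¥332 billion: reserves +¥332B, deposits +¥332B.
Asset purchase (from non-banks) ¥186 billion: reserves +¥186B, deposits +¥186B.
Totals: Δreserves = +¥684B, Δdeposits = +¥519B.
Δrequired reserves = 7% × +¥519B = +¥36.33B.
Δexcess reserves = Δreserves − Δrequired = +¥684B − (+¥36.33B) = +¥647.67 billion.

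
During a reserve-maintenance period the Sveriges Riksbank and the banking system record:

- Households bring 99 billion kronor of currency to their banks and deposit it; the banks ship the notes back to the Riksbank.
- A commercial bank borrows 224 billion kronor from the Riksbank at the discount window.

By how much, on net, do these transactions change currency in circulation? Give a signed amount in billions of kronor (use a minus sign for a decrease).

-99 billion

Currency deposit 99 billion kronor: notes return to the central bank → −99B.
Discount-window loan 224 billion kronor: no currency enters or leaves circulation → 0.
Net: −99 + 0 = -99 billion.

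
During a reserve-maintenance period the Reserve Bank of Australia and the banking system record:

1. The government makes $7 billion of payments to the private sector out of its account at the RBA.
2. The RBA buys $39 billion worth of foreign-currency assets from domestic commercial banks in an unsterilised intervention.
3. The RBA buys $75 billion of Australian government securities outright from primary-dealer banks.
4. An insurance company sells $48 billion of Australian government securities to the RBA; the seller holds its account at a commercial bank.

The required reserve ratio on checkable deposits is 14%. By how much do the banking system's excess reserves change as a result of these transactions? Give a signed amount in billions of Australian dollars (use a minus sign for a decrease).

+$161.3 billion

Government spending $7 billion: reserves +$7B, deposits +$7B.
FX purchase $39 billion: reserves +$39B, deposits 0.
OMO purchase (from banks) $75 billion: reserves +$75B, deposits 0.
Asset purchase (from non-banks) $48 billion: reserves +$48B, deposits +$48B.
Totals: Δreserves = +$169B, Δdeposits = +$55B.
Δrequired reserves = 14% × +$55B = +$7.7B.
Δexcess reserves = Δreserves − Δrequired = +$169B − (+$7.7B) = +$161.3 billion.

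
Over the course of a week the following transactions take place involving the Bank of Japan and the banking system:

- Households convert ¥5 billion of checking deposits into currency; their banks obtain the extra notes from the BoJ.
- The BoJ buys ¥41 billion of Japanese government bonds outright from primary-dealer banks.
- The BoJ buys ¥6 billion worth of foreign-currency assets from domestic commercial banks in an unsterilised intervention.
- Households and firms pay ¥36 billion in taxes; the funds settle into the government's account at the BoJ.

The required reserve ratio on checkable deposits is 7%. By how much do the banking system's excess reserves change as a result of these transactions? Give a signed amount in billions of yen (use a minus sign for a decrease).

Currency withdrawal ¥5 billion: reserves −¥5B, deposits −¥5B.
OMO purchase (from banks) ¥41 billion: reserves +¥41B, deposits 0.
FX purchase ¥6 billion: reserves +¥6B, deposits 0.
Government account inflow ¥36 billion: reserves −¥36B, deposits −¥36B.
Totals: Δreserves = +¥6B, Δdeposits = −¥41B.
Δrequired reserves = 7% × −¥41B = −¥2.87B.
Δexcess reserves = Δreserves − Δrequired = +¥6B − (−¥2.87B) = +¥8.87 billion.

+¥8.87 billion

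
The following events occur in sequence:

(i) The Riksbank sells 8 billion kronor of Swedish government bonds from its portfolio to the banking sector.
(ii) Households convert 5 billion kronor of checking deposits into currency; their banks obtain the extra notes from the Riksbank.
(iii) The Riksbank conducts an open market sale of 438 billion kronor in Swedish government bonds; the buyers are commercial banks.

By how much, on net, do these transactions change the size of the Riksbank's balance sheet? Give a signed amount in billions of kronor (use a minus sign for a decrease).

-446 billion

Riksbank balance sheet:
  Assets:      Securities −446B
  Liabilities: Bank reserves −451B, Currency in circulation +5B
Change in total Riksbank assets = -446 billion.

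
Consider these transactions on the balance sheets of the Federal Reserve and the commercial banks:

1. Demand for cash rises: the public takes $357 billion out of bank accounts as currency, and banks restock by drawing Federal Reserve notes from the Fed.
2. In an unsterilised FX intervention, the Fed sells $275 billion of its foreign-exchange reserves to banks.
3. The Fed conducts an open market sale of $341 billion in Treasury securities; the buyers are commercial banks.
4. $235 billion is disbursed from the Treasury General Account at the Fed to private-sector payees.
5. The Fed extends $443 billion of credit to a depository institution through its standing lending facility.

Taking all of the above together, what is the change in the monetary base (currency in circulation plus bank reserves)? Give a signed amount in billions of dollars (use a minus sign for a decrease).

Currency withdrawal $357 billion: just a shift between currency and reserves — both are base money → 0.
FX sale $275 billion: Fed balance sheet contracts → −$275B.
OMO sale (to banks) $341 billion: Fed balance sheet contracts → −$341B.
Government spending $235 billion: a non-base liability converts back to reserves → +$235B.
Discount-window loan $443 billion: Fed balance sheet expands → +$443B.
Net: 0 − 275 − 341 + 235 + 443 = +$62 billion.

+$62 billion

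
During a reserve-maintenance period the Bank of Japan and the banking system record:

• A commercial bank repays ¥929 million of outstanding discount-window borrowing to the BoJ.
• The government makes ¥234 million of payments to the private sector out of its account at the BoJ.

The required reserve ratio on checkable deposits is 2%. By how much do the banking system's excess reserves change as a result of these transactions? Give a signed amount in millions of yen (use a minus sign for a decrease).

-¥699.68 million

Discount-window repayment ¥929 million: reserves −¥929M, deposits 0.
Government spending ¥234 million: reserves +¥234M, deposits +¥234M.
Totals: Δreserves = −¥695M, Δdeposits = +¥234M.
Δrequired reserves = 2% × +¥234M = +¥4.68M.
Δexcess reserves = Δreserves − Δrequired = −¥695M − (+¥4.68M) = -¥699.68 million.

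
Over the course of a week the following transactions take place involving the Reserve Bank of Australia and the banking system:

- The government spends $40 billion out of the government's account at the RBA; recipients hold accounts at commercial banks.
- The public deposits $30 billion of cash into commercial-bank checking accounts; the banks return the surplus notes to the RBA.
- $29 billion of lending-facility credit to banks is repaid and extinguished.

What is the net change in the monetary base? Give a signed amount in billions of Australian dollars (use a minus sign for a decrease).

Government spending $40 billion: a non-base liability converts back to reserves → +$40B.
Currency deposit $30 billion: just a shift between currency and reserves — both are base money → 0.
Discount-window repayment $29 billion: RBA balance sheet contracts → −$29B.
Net: 40 + 0 − 29 = +$11 billion.

+$11 billion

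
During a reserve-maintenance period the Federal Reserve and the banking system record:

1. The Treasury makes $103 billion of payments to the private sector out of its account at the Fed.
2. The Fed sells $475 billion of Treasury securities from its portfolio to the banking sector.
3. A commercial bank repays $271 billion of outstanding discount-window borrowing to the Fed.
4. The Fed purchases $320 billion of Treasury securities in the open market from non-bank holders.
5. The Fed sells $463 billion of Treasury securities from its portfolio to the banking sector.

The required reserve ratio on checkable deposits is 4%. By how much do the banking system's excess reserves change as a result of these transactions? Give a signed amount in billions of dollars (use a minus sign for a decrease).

-$802.92 billion

Government spending $103 billion: reserves +$103B, deposits +$103B.
OMO sale (to banks) $475 billion: reserves −$475B, deposits 0.
Discount-window repayment $271 billion: reserves −$271B, deposits 0.
Asset purchase (from non-banks) $320 billion: reserves +$320B, deposits +$320B.
OMO sale (to banks) $463 billion: reserves −$463B, deposits 0.
Totals: Δreserves = −$786B, Δdeposits = +$423B.
Δrequired reserves = 4% × +$423B = +$16.92B.
Δexcess reserves = Δreserves − Δrequired = −$786B − (+$16.92B) = -$802.92 billion.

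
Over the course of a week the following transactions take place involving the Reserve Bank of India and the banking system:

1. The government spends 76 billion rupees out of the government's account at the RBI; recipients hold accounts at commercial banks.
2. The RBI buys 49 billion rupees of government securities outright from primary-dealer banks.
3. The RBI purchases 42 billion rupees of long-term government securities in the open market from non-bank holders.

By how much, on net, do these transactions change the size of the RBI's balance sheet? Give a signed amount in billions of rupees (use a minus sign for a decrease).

+91 billion

Government spending 76 billion rupees: only the composition of liabilities changes → 0.
OMO purchase (from banks) 49 billion rupees: an RBI asset is acquired → +49B.
Asset purchase (from non-banks) 42 billion rupees: an RBI asset is acquired → +42B.
Net: 0 + 49 + 42 = +91 billion.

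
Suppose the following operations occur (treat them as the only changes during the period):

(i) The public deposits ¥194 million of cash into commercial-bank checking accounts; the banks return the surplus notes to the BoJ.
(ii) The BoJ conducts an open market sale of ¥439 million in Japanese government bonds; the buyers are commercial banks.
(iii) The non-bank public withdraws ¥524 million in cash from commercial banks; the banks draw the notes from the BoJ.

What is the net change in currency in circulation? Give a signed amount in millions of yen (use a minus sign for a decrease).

Currency deposit ¥194 million: notes return to the central bank → −¥194M.
OMO sale (to banks) ¥439 million: no currency enters or leaves circulation → 0.
Currency withdrawal ¥524 million: notes leave the central bank → +¥524M.
Net: −194 + 0 + 524 = +¥330 million.

+¥330 million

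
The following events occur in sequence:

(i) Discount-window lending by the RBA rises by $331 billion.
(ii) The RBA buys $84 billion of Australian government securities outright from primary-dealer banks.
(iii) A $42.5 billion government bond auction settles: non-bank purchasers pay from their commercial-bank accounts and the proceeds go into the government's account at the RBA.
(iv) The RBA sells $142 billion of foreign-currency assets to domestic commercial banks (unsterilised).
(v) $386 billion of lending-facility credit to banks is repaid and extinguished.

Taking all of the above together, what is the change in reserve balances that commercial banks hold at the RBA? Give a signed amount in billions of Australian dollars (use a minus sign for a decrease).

-$155.5 billion

RBA balance sheet:
  Assets:      Securities +$84B, Loans to banks −$55B, Foreign assets −$142B
  Liabilities: Bank reserves −$155.5B, Government deposits +$42.5B
So the change in reserve balances that commercial banks hold at the RBA is -$155.5 billion.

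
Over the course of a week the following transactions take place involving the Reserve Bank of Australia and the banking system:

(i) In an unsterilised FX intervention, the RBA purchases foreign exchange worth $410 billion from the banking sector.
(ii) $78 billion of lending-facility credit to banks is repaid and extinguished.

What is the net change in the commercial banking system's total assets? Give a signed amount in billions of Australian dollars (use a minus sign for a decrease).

FX purchase $410 billion: just an asset swap on bank balance sheets → 0.
Discount-window repayment $78 billion: bank balance sheets shrink → −$78B.
Net: 0 − 78 = -$78 billion.

-$78 billion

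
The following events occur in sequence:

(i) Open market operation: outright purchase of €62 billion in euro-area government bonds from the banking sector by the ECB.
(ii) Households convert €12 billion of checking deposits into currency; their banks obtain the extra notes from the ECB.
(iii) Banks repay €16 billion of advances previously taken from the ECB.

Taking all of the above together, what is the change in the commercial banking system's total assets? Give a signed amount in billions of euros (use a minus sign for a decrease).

-€28 billion

OMO purchase (from banks) €62 billion: just an asset swap on bank balance sheets → 0.
Currency withdrawal €12 billion: bank balance sheets shrink → −€12B.
Discount-window repayment €16 billion: bank balance sheets shrink → −€16B.
Net: 0 − 12 − 16 = -€28 billion.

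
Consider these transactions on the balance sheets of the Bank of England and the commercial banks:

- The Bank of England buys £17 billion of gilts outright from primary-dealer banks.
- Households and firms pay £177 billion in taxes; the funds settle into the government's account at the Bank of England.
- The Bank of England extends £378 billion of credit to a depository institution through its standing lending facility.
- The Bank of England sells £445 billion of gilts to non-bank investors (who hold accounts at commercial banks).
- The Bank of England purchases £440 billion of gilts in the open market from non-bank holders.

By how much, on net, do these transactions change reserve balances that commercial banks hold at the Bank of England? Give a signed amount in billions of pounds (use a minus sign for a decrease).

+£213 billion

Bank of England balance sheet:
  Assets:      Securities +£12B, Loans to banks +£378B
  Liabilities: Bank reserves +£213B, Government deposits +£177B
Commercial banking system:
  Assets:      Reserves at CB +£213B, Securities −£17B
  Liabilities: Checkable deposits −£182B, Borrowings from CB +£378B
So the change in reserve balances that commercial banks hold at the Bank of England is +£213 billion.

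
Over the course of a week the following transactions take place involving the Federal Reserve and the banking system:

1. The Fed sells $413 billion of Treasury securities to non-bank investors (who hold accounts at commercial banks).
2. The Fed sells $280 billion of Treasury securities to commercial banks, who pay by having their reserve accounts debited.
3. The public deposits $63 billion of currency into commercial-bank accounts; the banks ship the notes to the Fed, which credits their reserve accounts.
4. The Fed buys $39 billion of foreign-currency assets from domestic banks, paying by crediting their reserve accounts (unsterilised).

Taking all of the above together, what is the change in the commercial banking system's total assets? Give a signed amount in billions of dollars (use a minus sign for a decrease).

-$350 billion

Fed balance sheet:
  Assets:      Securities −$693B, Foreign assets +$39B
  Liabilities: Bank reserves −$591B, Currency in circulation −$63B
Commercial banking system:
  Assets:      Reserves at CB −$591B, Securities +$280B, Foreign assets −$39B
  Liabilities: Checkable deposits −$350B
Change in total bank assets = -$350 billion.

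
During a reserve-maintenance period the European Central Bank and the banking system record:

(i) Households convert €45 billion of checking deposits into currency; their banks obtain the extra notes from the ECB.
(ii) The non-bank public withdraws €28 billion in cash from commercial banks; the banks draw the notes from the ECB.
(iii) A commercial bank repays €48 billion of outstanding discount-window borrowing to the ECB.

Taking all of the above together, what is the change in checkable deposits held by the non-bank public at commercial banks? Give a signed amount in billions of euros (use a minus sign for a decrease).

ECB balance sheet:
  Assets:      Loans to banks −€48B
  Liabilities: Bank reserves −€121B, Currency in circulation +€73B
Commercial banking system:
  Assets:      Reserves at CB −€121B
  Liabilities: Checkable deposits −€73B, Borrowings from CB −€48B
So the change in checkable deposits held by the non-bank public at commercial banks is -€73 billion.

-€73 billion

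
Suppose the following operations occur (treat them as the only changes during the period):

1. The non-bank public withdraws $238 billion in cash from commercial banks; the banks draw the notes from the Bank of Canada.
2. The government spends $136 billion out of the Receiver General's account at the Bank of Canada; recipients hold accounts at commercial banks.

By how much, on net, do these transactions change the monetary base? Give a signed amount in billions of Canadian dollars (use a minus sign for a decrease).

+$136 billion

Currency withdrawal $238 billion: just a shift between currency and reserves — both are base money → 0.
Government spending $136 billion: a non-base liability converts back to reserves → +$136B.
Net: 0 + 136 = +$136 billion.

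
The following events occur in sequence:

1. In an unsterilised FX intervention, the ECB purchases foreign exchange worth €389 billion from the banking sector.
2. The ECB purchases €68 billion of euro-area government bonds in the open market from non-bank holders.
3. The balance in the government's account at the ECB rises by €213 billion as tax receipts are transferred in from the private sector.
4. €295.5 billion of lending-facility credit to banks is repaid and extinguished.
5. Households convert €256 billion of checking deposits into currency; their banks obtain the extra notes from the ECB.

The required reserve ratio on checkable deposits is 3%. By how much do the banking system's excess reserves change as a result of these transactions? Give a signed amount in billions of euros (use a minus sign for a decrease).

-€295.47 billion

FX purchase €389 billion: reserves +€389B, deposits 0.
Asset purchase (from non-banks) €68 billion: reserves +€68B, deposits +€68B.
Government account inflow €213 billion: reserves −€213B, deposits −€213B.
Discount-window repayment €295.5 billion: reserves −€295.5B, deposits 0.
Currency withdrawal €256 billion: reserves −€256B, deposits −€256B.
Totals: Δreserves = −€307.5B, Δdeposits = −€401B.
Δrequired reserves = 3% × −€401B = −€12.03B.
Δexcess reserves = Δreserves − Δrequired = −€307.5B − (−€12.03B) = -€295.47 billion.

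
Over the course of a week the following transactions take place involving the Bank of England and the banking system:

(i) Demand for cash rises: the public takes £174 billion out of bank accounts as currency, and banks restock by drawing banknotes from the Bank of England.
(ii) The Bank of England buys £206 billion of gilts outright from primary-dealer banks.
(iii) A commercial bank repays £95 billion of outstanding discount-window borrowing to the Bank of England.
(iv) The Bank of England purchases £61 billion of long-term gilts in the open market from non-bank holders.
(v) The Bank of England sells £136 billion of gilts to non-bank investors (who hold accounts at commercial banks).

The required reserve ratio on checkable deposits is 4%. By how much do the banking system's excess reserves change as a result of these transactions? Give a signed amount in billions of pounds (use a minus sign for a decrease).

-£128.04 billion

Currency withdrawal £174 billion: reserves −£174B, deposits −£174B.
OMO purchase (from banks) £206 billion: reserves +£206B, deposits 0.
Discount-window repayment £95 billion: reserves −£95B, deposits 0.
Asset purchase (from non-banks) £61 billion: reserves +£61B, deposits +£61B.
Asset sale (to non-banks) £136 billion: reserves −£136B, deposits −£136B.
Totals: Δreserves = −£138B, Δdeposits = −£249B.
Δrequired reserves = 4% × −£249B = −£9.96B.
Δexcess reserves = Δreserves − Δrequired = −£138B − (−£9.96B) = -£128.04 billion.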